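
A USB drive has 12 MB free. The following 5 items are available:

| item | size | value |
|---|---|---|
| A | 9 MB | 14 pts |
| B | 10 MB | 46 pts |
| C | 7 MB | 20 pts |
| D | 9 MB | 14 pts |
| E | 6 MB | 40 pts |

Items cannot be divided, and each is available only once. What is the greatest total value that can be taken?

Check high-value combinations within 12 MB:
- B: size 10, value 46
- E: size 6, value 40
- C: size 7, value 20
- A: size 9, value 14
Best: 46 pts.

46 pts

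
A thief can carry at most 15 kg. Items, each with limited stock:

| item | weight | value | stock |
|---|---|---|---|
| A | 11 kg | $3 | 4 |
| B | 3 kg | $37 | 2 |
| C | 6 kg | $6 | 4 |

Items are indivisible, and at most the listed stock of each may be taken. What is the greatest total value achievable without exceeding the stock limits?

Best selections within weight 15 and stock limits:
- 2×B + 1×C: weight 12, value 80
- 2×B: weight 6, value 74
- 1×B + 2×C: weight 15, value 49
Best: $80.

$80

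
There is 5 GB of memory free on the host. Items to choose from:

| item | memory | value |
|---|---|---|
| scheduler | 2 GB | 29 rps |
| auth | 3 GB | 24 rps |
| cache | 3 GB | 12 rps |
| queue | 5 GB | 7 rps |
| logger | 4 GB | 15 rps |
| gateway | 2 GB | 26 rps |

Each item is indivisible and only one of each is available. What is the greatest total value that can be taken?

Check high-value combinations within 5 GB:
- scheduler+gateway: memory 2+2=4, value 29+26=55
- scheduler+auth: memory 2+3=5, value 29+24=53
- auth+gateway: memory 3+2=5, value 24+26=50
Best: 55 rps.

55 rps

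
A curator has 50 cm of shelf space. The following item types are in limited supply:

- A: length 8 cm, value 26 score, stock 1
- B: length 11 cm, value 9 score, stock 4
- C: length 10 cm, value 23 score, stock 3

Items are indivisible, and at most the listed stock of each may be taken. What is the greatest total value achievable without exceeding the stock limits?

Top feasible selections:
- 1×A + 1×B + 3×C: length 49, value 104
- 1×A + 3×C: length 38, value 95
- 1×A + 2×B + 2×C: length 50, value 90
Best: 104 score.

104 score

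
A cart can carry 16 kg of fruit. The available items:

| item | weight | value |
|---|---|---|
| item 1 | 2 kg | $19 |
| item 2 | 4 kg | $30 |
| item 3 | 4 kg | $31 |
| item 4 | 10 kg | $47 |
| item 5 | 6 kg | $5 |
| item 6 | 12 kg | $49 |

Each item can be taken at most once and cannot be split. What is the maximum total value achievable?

This is a 0/1 knapsack; check combinations near the capacity.
- item 1+item 3+item 4: weight 2+4+10=16, value 19+31+47=97
- item 1+item 2+item 4: weight 2+4+10=16, value 19+30+47=96
- item 1+item 2+item 3+item 5: weight 2+4+4+6=16, value 19+30+31+5=85
- item 1+item 2+item 3: weight 2+4+4=10, value 19+30+31=80
Best: $97.

$97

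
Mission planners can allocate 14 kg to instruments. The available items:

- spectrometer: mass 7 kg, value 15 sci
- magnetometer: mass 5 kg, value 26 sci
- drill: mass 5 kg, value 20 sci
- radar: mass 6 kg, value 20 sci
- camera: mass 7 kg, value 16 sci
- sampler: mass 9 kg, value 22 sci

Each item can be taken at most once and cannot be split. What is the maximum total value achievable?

This is a 0/1 knapsack; check combinations near the capacity.
- magnetometer+sampler: mass 5+9=14, value 26+22=48
- magnetometer+drill: mass 5+5=10, value 26+20=46
- magnetometer+radar: mass 5+6=11, value 26+20=46
- magnetometer+camera: mass 5+7=12, value 26+16=42
- drill+sampler: mass 5+9=14, value 20+22=42
Best: 48 sci.

48 sci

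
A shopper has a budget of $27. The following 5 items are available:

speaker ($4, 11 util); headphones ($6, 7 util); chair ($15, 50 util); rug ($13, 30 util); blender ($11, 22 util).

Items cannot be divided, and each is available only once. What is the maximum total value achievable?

72 util

This is a 0/1 knapsack; check combinations near the capacity.
- chair+blender: cost 15+11=26, value 50+22=72
- speaker+headphones+chair: cost 4+6+15=25, value 11+7+50=68
- speaker+chair: cost 4+15=19, value 11+50=61
- headphones+chair: cost 6+15=21, value 7+50=57
- rug+blender: cost 13+11=24, value 30+22=52
Best: 72 util.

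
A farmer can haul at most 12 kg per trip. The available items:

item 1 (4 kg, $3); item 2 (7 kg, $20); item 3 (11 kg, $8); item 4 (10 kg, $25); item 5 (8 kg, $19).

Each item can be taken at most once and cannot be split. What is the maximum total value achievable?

$25

This is a 0/1 knapsack; check combinations near the capacity.
- item 4: weight 10, value 25
- item 1+item 2: weight 4+7=11, value 3+20=23
- item 1+item 5: weight 4+8=12, value 3+19=22
Best: $25.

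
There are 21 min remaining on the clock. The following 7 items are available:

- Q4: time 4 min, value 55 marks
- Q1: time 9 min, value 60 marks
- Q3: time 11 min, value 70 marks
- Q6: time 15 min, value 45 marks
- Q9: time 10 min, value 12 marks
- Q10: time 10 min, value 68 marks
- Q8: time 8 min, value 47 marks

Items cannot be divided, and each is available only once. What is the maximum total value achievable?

162 marks

Check high-value combinations within 21 min:
- Q4+Q1+Q8: time 4+9+8=21, value 55+60+47=162
- Q3+Q10: time 11+10=21, value 70+68=138
- Q1+Q3: time 9+11=20, value 60+70=130
- Q1+Q10: time 9+10=19, value 60+68=128
- Q4+Q3: time 4+11=15, value 55+70=125
Best: 162 marks.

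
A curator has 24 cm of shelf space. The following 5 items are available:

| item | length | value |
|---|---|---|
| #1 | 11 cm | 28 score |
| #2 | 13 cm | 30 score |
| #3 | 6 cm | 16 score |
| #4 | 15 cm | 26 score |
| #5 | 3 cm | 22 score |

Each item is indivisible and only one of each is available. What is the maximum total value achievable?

Check high-value combinations within 24 cm:
- #2+#3+#5: length 13+6+3=22, value 30+16+22=68
- #1+#3+#5: length 11+6+3=20, value 28+16+22=66
- #3+#4+#5: length 6+15+3=24, value 16+26+22=64
- #1+#2: length 11+13=24, value 28+30=58
Best: 68 score.

68 score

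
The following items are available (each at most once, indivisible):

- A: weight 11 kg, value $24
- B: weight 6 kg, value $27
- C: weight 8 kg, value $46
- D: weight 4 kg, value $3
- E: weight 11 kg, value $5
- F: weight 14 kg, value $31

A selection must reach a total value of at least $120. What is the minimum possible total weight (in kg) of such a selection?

Subsets with value ≥ 120, sorted by total weight:
- A+B+C+F: weight 39, value 128
- A+B+C+D+F: weight 43, value 131
- A+B+C+E+F: weight 50, value 133
Minimum weight: 39 kg.

39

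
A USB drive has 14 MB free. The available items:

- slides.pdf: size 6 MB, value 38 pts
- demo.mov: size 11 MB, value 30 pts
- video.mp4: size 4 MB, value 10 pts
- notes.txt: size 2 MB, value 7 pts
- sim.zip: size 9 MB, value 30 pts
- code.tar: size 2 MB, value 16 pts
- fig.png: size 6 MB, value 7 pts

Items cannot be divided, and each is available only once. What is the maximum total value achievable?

Check high-value combinations within 14 MB:
- slides.pdf+video.mp4+notes.txt+code.tar: size 6+4+2+2=14, value 38+10+7+16=71
- slides.pdf+video.mp4+code.tar: size 6+4+2=12, value 38+10+16=64
- slides.pdf+notes.txt+code.tar: size 6+2+2=10, value 38+7+16=61
- slides.pdf+code.tar+fig.png: size 6+2+6=14, value 38+16+7=61
- slides.pdf+video.mp4+notes.txt: size 6+4+2=12, value 38+10+7=55
Best: 71 pts.

71 pts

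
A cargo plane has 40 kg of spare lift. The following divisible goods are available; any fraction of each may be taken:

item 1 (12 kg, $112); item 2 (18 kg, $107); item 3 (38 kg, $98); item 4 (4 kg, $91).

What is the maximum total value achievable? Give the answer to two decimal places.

Take in order of value per unit:
- item 4 (91/4 per unit): all 4 → value 91, running total 91.00
- item 1 (112/12 per unit): all 12 → value 112, running total 203.00
- item 2 (107/18 per unit): all 18 → value 107, running total 310.00
- item 3 (98/38 per unit): 6 of 38 → value 6×98/38 = 15.4737, running total 325.47
Total 325.47.

325.47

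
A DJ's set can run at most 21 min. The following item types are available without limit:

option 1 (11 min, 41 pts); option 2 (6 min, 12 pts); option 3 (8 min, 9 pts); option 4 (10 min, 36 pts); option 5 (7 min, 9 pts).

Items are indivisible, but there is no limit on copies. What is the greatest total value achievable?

77 pts

Best value-per-unit is option 1 at 41/11; filling with it alone gives 1×41 = 41.
Optimal mix: 1×option 1 + 1×option 4 → duration 21, value 77.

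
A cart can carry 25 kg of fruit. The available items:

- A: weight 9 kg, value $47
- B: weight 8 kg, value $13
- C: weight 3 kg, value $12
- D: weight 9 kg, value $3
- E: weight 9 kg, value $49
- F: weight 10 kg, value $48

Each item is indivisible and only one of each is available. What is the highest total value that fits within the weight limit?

This is a 0/1 knapsack; check combinations near the capacity.
- C+E+F: weight 3+9+10=22, value 12+49+48=109
- A+C+E: weight 9+3+9=21, value 47+12+49=108
- A+C+F: weight 9+3+10=22, value 47+12+48=107
Best: $109.

$109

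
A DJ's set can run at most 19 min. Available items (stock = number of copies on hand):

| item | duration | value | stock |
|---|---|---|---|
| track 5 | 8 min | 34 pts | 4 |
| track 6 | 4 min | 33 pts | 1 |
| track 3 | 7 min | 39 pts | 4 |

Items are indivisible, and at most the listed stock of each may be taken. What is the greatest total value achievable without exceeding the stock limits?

111 pts

Top feasible selections:
- 1×track 6 + 2×track 3: duration 18, value 111
- 1×track 5 + 1×track 6 + 1×track 3: duration 19, value 106
- 2×track 3: duration 14, value 78
- 1×track 5 + 1×track 3: duration 15, value 73
Best: 111 pts.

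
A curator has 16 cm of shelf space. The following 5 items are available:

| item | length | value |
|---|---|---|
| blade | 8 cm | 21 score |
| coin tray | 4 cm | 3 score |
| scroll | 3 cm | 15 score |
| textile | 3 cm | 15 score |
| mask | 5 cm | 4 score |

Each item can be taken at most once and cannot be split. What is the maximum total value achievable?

Check high-value combinations within 16 cm:
- blade+scroll+textile: length 8+3+3=14, value 21+15+15=51
- blade+scroll+mask: length 8+3+5=16, value 21+15+4=40
- blade+textile+mask: length 8+3+5=16, value 21+15+4=40
Best: 51 score.

51 score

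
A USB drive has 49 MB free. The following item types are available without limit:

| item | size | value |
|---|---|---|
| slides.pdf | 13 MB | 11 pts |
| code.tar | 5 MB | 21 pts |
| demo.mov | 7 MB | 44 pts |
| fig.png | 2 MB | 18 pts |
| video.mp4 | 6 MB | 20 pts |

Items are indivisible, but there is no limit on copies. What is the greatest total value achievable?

Best value-per-unit is fig.png at 18/2, and filling with it alone uses size 24×2=48. No mix of the others beats 24×18 = 432.

432 pts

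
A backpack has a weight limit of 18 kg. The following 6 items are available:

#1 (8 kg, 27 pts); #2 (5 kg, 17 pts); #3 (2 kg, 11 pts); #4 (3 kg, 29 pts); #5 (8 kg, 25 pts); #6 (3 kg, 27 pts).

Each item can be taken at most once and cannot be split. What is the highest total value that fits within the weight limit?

94 pts

Check high-value combinations within 18 kg:
- #1+#3+#4+#6: weight 8+2+3+3=16, value 27+11+29+27=94
- #3+#4+#5+#6: weight 2+3+8+3=16, value 11+29+25+27=92
- #2+#3+#4+#6: weight 5+2+3+3=13, value 17+11+29+27=84
Best: 94 pts.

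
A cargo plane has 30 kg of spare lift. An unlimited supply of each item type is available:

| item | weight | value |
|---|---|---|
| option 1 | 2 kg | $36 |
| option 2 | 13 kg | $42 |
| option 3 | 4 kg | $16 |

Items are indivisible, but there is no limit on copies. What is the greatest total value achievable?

Best value-per-unit is option 1 at 36/2, and filling with it alone uses weight 15×2=30. No mix of the others beats 15×36 = 540.

$540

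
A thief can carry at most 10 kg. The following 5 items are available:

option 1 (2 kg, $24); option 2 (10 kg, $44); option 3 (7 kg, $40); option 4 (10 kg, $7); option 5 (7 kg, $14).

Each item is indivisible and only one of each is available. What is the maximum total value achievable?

$64

Check high-value combinations within 10 kg:
- option 1+option 3: weight 2+7=9, value 24+40=64
- option 2: weight 10, value 44
- option 3: weight 7, value 40
- option 1+option 5: weight 2+7=9, value 24+14=38
Best: $64.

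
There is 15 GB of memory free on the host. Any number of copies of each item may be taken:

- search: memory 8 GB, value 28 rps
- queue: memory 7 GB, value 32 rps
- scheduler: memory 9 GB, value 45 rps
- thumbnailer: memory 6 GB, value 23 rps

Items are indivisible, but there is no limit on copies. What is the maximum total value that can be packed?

Best value-per-unit is scheduler at 45/9; filling with it alone gives 1×45 = 45.
Optimal mix: 1×scheduler + 1×thumbnailer → memory 15, value 68.

68 rps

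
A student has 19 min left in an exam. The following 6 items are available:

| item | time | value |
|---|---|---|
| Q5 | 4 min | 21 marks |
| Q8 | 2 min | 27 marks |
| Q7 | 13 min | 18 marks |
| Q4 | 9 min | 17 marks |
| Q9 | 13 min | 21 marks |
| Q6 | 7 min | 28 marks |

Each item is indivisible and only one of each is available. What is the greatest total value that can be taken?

76 marks

Check high-value combinations within 19 min:
- Q5+Q8+Q6: time 4+2+7=13, value 21+27+28=76
- Q8+Q4+Q6: time 2+9+7=18, value 27+17+28=72
- Q5+Q8+Q9: time 4+2+13=19, value 21+27+21=69
- Q5+Q8+Q7: time 4+2+13=19, value 21+27+18=66
- Q5+Q8+Q4: time 4+2+9=15, value 21+27+17=65
Best: 76 marks.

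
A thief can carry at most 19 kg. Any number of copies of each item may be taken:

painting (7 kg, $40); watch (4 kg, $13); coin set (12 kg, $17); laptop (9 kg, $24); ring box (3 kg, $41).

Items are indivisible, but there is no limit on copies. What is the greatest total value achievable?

Best value-per-unit is ring box at 41/3, and filling with it alone uses weight 6×3=18. No mix of the others beats 6×41 = 246.

$246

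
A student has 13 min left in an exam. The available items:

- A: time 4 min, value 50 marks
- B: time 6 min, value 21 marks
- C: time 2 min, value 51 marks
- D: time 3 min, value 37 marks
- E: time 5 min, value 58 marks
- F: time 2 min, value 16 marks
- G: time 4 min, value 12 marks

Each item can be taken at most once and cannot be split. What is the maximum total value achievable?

This is a 0/1 knapsack; check combinations near the capacity.
- A+C+E+F: time 4+2+5+2=13, value 50+51+58+16=175
- C+D+E+F: time 2+3+5+2=12, value 51+37+58+16=162
- A+C+E: time 4+2+5=11, value 50+51+58=159
- A+C+D+F: time 4+2+3+2=11, value 50+51+37+16=154
- A+C+D+G: time 4+2+3+4=13, value 50+51+37+12=150
Best: 175 marks.

175 marks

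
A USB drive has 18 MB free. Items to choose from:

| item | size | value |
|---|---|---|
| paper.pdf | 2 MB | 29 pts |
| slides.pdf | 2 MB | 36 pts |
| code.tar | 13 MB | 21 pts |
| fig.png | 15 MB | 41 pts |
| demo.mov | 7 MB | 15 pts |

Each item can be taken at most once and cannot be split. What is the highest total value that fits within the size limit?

Check high-value combinations within 18 MB:
- paper.pdf+slides.pdf+code.tar: size 2+2+13=17, value 29+36+21=86
- paper.pdf+slides.pdf+demo.mov: size 2+2+7=11, value 29+36+15=80
- slides.pdf+fig.png: size 2+15=17, value 36+41=77
- paper.pdf+fig.png: size 2+15=17, value 29+41=70
- paper.pdf+slides.pdf: size 2+2=4, value 29+36=65
Best: 86 pts.

86 pts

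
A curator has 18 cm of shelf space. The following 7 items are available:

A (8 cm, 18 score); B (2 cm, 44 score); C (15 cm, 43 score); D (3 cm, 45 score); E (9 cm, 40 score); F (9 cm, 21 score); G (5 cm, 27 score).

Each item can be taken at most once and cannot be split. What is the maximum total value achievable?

This is a 0/1 knapsack; check combinations near the capacity.
- A+B+D+G: length 8+2+3+5=18, value 18+44+45+27=134
- B+D+E: length 2+3+9=14, value 44+45+40=129
- B+D+G: length 2+3+5=10, value 44+45+27=116
- D+E+G: length 3+9+5=17, value 45+40+27=112
- B+E+G: length 2+9+5=16, value 44+40+27=111
Best: 134 score.

134 score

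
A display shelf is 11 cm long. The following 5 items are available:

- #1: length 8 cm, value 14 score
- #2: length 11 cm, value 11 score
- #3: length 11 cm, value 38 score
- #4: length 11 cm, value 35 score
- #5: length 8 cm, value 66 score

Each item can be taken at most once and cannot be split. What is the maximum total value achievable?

Check high-value combinations within 11 cm:
- #5: length 8, value 66
- #3: length 11, value 38
- #4: length 11, value 35
- #1: length 8, value 14
- #2: length 11, value 11
Best: 66 score.

66 score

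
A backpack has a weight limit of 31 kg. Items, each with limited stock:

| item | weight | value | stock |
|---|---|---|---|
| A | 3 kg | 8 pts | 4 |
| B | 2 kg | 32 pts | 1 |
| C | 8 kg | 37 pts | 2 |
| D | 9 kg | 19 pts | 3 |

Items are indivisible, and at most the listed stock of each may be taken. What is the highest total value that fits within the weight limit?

Best selections within weight 31 and stock limits:
- 4×A + 1×B + 2×C: weight 30, value 138
- 1×A + 1×B + 2×C + 1×D: weight 30, value 133
- 3×A + 1×B + 2×C: weight 27, value 130
- 1×B + 2×C + 1×D: weight 27, value 125
Best: 138 pts.

138 pts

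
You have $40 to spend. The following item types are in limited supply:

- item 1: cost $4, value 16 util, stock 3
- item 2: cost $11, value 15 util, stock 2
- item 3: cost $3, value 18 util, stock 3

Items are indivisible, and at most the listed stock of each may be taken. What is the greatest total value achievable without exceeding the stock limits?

117 util

Top feasible selections:
- 3×item 1 + 1×item 2 + 3×item 3: cost 32, value 117
- 2×item 1 + 2×item 2 + 3×item 3: cost 39, value 116
Best: 117 util.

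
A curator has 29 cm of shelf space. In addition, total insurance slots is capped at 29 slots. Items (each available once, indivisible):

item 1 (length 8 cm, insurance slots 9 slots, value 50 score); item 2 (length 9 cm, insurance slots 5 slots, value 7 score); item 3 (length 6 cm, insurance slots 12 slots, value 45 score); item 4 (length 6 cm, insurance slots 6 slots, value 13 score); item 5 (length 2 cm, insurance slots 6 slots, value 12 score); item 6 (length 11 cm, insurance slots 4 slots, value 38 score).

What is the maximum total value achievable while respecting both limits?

133 score

Feasible sets respecting both limits:
- item 1+item 3+item 6: length 25, insurance slots 25, value 133
- item 1+item 4+item 5+item 6: length 27, insurance slots 25, value 113
- item 1+item 3+item 4: length 20, insurance slots 27, value 108
- item 3+item 4+item 5+item 6: length 25, insurance slots 28, value 108
Best: 133 score.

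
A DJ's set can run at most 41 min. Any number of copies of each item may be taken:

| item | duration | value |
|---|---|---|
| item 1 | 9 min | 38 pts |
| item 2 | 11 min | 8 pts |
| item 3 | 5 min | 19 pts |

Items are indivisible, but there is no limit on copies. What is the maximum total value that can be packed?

171 pts

Best value-per-unit is item 1 at 38/9; filling with it alone gives 4×38 = 152.
Optimal mix: 4×item 1 + 1×item 3 → duration 41, value 171.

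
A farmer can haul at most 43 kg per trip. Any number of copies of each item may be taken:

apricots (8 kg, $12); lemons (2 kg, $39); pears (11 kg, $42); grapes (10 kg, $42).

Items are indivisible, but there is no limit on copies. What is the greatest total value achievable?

Best value-per-unit is lemons at 39/2, and filling with it alone uses weight 21×2=42. No mix of the others beats 21×39 = 819.

$819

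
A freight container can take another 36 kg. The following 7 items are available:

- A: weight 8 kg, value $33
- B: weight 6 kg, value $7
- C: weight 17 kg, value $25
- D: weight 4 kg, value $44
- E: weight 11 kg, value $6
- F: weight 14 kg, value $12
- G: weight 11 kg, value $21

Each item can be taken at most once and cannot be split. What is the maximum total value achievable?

$109

Check high-value combinations within 36 kg:
- A+B+C+D: weight 8+6+17+4=35, value 33+7+25+44=109
- A+B+D+G: weight 8+6+4+11=29, value 33+7+44+21=105
- A+D+E+G: weight 8+4+11+11=34, value 33+44+6+21=104
Best: $109.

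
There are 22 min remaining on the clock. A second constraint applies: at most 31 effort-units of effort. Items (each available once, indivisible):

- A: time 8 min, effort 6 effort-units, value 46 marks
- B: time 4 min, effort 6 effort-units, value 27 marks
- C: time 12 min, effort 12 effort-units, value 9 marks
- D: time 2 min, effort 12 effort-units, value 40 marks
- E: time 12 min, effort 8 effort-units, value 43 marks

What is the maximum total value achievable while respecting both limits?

Feasible sets respecting both limits:
- A+D+E: time 22, effort 26, value 129
- A+B+D: time 14, effort 24, value 113
- B+D+E: time 18, effort 26, value 110
- A+C+D: time 22, effort 30, value 95
Best: 129 marks.

129 marks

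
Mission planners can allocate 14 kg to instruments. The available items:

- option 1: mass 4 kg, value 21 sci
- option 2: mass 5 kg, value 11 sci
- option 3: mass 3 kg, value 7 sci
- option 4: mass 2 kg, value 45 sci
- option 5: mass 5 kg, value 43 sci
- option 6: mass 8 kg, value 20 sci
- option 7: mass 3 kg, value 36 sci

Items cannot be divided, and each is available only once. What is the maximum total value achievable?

This is a 0/1 knapsack; check combinations near the capacity.
- option 1+option 4+option 5+option 7: mass 4+2+5+3=14, value 21+45+43+36=145
- option 3+option 4+option 5+option 7: mass 3+2+5+3=13, value 7+45+43+36=131
- option 4+option 5+option 7: mass 2+5+3=10, value 45+43+36=124
- option 1+option 3+option 4+option 5: mass 4+3+2+5=14, value 21+7+45+43=116
Best: 145 sci.

145 sci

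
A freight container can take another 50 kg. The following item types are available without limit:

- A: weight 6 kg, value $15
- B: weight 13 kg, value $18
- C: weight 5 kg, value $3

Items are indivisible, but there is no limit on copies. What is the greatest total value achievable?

Best value-per-unit is A at 15/6, and filling with it alone uses weight 8×6=48. No mix of the others beats 8×15 = 120.

$120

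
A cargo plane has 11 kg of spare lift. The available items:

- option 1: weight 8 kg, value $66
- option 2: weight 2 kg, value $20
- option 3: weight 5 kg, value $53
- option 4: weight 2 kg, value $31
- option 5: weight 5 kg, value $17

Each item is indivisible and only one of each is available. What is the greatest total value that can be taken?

Check high-value combinations within 11 kg:
- option 2+option 3+option 4: weight 2+5+2=9, value 20+53+31=104
- option 1+option 4: weight 8+2=10, value 66+31=97
- option 1+option 2: weight 8+2=10, value 66+20=86
Best: $104.

$104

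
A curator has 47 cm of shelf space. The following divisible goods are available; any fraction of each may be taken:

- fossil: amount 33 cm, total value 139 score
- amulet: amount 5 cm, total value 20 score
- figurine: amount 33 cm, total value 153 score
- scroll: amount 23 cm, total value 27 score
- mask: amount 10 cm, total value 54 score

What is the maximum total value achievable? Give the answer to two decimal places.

Take in order of value per unit:
- mask (54/10 per unit): all 10 → value 54, running total 54.00
- figurine (153/33 per unit): all 33 → value 153, running total 207.00
- fossil (139/33 per unit): 4 of 33 → value 4×139/33 = 16.8485, running total 223.85
Total 223.85.

223.85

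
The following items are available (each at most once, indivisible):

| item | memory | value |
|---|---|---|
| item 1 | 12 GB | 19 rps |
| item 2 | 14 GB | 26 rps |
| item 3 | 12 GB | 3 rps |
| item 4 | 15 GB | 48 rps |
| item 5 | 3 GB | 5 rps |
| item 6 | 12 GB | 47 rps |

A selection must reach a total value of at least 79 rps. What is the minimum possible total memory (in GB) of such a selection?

27

Subsets with value ≥ 79, sorted by total memory:
- item 4+item 6: memory 27, value 95
- item 4+item 5+item 6: memory 30, value 100
- item 2+item 4+item 5: memory 32, value 79
- item 1+item 2+item 6: memory 38, value 92
Minimum memory: 27 GB.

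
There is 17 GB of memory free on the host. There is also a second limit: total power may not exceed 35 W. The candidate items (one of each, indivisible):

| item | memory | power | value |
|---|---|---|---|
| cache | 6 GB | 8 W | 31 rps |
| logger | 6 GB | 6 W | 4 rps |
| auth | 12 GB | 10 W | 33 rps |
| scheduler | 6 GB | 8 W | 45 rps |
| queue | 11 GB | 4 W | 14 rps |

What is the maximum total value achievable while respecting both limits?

76 rps

Feasible sets respecting both limits:
- cache+scheduler: memory 12, power 16, value 76
- scheduler+queue: memory 17, power 12, value 59
- logger+scheduler: memory 12, power 14, value 49
- scheduler: memory 6, power 8, value 45
Best: 76 rps.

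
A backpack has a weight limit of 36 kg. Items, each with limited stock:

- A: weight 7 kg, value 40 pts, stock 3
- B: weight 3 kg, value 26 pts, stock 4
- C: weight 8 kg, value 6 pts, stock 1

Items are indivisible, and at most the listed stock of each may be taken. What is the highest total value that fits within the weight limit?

Best selections within weight 36 and stock limits:
- 3×A + 4×B: weight 33, value 224
- 3×A + 3×B: weight 30, value 198
- 2×A + 4×B + 1×C: weight 34, value 190
- 2×A + 4×B: weight 26, value 184
Best: 224 pts.

224 pts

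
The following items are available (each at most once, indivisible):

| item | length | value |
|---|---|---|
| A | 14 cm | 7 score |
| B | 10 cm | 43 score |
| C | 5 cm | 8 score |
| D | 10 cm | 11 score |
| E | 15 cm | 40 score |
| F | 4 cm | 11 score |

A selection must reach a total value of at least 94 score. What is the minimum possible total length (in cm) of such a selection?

Subsets with value ≥ 94, sorted by total length:
- B+E+F: length 29, value 94
- B+C+E+F: length 34, value 102
- B+D+E: length 35, value 94
Minimum length: 29 cm.

29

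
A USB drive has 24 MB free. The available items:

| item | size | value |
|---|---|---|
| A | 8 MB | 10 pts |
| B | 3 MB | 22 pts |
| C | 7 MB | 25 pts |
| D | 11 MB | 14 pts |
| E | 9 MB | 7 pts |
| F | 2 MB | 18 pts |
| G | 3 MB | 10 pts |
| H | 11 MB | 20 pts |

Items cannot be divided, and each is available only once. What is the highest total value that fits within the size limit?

85 pts

Check high-value combinations within 24 MB:
- A+B+C+F+G: size 8+3+7+2+3=23, value 10+22+25+18+10=85
- B+C+F+H: size 3+7+2+11=23, value 22+25+18+20=85
- B+C+E+F+G: size 3+7+9+2+3=24, value 22+25+7+18+10=82
- B+C+D+F: size 3+7+11+2=23, value 22+25+14+18=79
Best: 85 pts.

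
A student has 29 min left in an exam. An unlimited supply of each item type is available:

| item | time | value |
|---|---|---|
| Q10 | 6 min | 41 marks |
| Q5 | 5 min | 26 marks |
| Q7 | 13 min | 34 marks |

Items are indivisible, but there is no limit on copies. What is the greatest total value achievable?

Best value-per-unit is Q10 at 41/6; filling with it alone gives 4×41 = 164.
Optimal mix: 4×Q10 + 1×Q5 → time 29, value 190.

190 marks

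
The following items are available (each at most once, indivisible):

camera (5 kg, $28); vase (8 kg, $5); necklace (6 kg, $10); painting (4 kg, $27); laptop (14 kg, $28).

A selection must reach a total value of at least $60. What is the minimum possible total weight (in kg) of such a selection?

Subsets with value ≥ 60, sorted by total weight:
- camera+necklace+painting: weight 15, value 65
- camera+vase+painting: weight 17, value 60
Minimum weight: 15 kg.

15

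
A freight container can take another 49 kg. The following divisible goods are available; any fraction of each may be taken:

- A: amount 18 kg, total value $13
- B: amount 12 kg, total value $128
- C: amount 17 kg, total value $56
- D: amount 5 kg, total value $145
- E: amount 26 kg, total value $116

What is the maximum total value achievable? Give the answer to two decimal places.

408.76

Take in order of value per unit:
- D (145/5 per unit): all 5 → value 145, running total 145.00
- B (128/12 per unit): all 12 → value 128, running total 273.00
- E (116/26 per unit): all 26 → value 116, running total 389.00
- C (56/17 per unit): 6 of 17 → value 6×56/17 = 19.7647, running total 408.76
Total 408.76.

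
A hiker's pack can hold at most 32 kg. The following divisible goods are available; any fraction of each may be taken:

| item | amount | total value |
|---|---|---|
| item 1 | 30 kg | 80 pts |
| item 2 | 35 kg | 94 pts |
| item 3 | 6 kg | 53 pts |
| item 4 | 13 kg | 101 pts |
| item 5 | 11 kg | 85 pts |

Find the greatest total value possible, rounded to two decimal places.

Take in order of value per unit:
- item 3 (53/6 per unit): all 6 → value 53, running total 53.00
- item 4 (101/13 per unit): all 13 → value 101, running total 154.00
- item 5 (85/11 per unit): all 11 → value 85, running total 239.00
- item 2 (94/35 per unit): 2 of 35 → value 2×94/35 = 5.3714, running total 244.37
Total 244.37.

244.37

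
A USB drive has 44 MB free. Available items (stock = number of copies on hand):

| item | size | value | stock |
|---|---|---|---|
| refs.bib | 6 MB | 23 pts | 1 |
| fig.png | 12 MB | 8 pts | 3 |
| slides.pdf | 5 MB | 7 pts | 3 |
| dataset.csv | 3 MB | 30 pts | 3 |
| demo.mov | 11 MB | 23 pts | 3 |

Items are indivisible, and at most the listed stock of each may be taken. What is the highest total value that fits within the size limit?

166 pts

Best selections within size 44 and stock limits:
- 1×refs.bib + 1×slides.pdf + 3×dataset.csv + 2×demo.mov: size 42, value 166
- 1×refs.bib + 3×dataset.csv + 2×demo.mov: size 37, value 159
Best: 166 pts.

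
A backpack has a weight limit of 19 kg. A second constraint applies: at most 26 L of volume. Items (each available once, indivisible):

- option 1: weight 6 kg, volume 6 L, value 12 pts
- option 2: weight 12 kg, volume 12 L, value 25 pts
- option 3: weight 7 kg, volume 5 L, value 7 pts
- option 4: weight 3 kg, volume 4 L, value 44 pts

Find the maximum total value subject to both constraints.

69 pts

Feasible sets respecting both limits:
- option 2+option 4: weight 15, volume 16, value 69
- option 1+option 3+option 4: weight 16, volume 15, value 63
- option 1+option 4: weight 9, volume 10, value 56
- option 3+option 4: weight 10, volume 9, value 51
Best: 69 pts.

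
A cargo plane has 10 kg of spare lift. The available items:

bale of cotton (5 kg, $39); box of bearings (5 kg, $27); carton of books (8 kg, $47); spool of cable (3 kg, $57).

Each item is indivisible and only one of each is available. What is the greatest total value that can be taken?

Check high-value combinations within 10 kg:
- bale of cotton+spool of cable: weight 5+3=8, value 39+57=96
- box of bearings+spool of cable: weight 5+3=8, value 27+57=84
- bale of cotton+box of bearings: weight 5+5=10, value 39+27=66
- spool of cable: weight 3, value 57
Best: $96.

$96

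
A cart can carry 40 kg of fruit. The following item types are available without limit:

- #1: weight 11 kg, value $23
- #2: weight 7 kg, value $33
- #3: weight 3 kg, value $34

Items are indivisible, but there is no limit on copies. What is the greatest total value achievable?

Best value-per-unit is #3 at 34/3, and filling with it alone uses weight 13×3=39. No mix of the others beats 13×34 = 442.

$442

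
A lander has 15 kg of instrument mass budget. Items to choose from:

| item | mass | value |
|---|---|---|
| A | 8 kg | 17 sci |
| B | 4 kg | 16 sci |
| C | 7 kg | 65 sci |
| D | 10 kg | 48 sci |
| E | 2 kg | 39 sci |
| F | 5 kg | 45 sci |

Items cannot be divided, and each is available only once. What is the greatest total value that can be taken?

149 sci

Check high-value combinations within 15 kg:
- C+E+F: mass 7+2+5=14, value 65+39+45=149
- B+C+E: mass 4+7+2=13, value 16+65+39=120
- C+F: mass 7+5=12, value 65+45=110
Best: 149 sci.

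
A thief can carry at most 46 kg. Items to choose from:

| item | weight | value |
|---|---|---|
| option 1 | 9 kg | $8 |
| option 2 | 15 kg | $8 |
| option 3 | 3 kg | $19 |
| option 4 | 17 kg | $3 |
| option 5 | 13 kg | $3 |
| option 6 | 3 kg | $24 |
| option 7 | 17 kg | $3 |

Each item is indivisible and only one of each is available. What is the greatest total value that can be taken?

$62

Check high-value combinations within 46 kg:
- option 1+option 2+option 3+option 5+option 6: weight 9+15+3+13+3=43, value 8+8+19+3+24=62
- option 1+option 2+option 3+option 6: weight 9+15+3+3=30, value 8+8+19+24=59
- option 1+option 3+option 4+option 5+option 6: weight 9+3+17+13+3=45, value 8+19+3+3+24=57
- option 1+option 3+option 5+option 6+option 7: weight 9+3+13+3+17=45, value 8+19+3+24+3=57
- option 1+option 3+option 5+option 6: weight 9+3+13+3=28, value 8+19+3+24=54
Best: $62.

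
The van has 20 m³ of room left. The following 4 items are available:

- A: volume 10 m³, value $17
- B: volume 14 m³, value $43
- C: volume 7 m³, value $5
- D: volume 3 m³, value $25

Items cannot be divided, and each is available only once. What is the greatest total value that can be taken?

$68

Check high-value combinations within 20 m³:
- B+D: volume 14+3=17, value 43+25=68
- A+C+D: volume 10+7+3=20, value 17+5+25=47
- B: volume 14, value 43
- A+D: volume 10+3=13, value 17+25=42
Best: $68.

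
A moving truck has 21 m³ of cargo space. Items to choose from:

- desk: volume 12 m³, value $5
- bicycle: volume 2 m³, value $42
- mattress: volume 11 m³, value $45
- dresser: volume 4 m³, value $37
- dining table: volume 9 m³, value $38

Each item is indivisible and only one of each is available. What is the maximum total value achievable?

Check high-value combinations within 21 m³:
- bicycle+mattress+dresser: volume 2+11+4=17, value 42+45+37=124
- bicycle+dresser+dining table: volume 2+4+9=15, value 42+37+38=117
- bicycle+mattress: volume 2+11=13, value 42+45=87
- desk+bicycle+dresser: volume 12+2+4=18, value 5+42+37=84
Best: $124.

$124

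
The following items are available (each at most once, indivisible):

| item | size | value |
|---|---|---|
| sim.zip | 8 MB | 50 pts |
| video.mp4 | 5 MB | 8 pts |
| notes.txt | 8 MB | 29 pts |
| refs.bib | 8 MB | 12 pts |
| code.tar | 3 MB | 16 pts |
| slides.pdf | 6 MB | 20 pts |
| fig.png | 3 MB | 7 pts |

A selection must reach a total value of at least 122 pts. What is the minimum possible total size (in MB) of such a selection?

Subsets with value ≥ 122, sorted by total size:
- sim.zip+notes.txt+code.tar+slides.pdf+fig.png: size 28, value 122
- sim.zip+video.mp4+notes.txt+code.tar+slides.pdf: size 30, value 123
Minimum size: 28 MB.

28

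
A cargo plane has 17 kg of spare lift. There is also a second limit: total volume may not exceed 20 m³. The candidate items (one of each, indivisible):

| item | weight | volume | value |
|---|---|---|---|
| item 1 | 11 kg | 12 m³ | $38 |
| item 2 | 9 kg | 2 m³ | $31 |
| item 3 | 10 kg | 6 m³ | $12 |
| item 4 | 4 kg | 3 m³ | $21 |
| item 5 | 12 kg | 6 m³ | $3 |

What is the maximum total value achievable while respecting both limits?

$59

Feasible sets respecting both limits:
- item 1+item 4: weight 15, volume 15, value 59
- item 2+item 4: weight 13, volume 5, value 52
- item 1: weight 11, volume 12, value 38
- item 3+item 4: weight 14, volume 9, value 33
Best: $59.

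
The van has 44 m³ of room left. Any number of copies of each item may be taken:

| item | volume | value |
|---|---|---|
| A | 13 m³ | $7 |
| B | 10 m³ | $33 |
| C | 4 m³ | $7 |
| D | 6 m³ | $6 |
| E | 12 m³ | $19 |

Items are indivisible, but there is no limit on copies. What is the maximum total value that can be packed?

Best value-per-unit is B at 33/10; filling with it alone gives 4×33 = 132.
Optimal mix: 4×B + 1×C → volume 44, value 139.

$139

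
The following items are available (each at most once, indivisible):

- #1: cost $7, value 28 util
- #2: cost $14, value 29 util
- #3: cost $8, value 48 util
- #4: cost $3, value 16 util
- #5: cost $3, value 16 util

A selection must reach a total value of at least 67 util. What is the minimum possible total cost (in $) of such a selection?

14

Subsets with value ≥ 67, sorted by total cost:
- #3+#4+#5: cost 14, value 80
- #1+#3: cost 15, value 76
Minimum cost: 14 $.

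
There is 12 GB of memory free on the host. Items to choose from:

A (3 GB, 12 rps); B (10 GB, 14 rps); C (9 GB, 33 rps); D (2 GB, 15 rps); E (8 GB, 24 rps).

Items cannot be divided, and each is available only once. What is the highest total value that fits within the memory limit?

48 rps

Check high-value combinations within 12 GB:
- C+D: memory 9+2=11, value 33+15=48
- A+C: memory 3+9=12, value 12+33=45
- D+E: memory 2+8=10, value 15+24=39
- A+E: memory 3+8=11, value 12+24=36
Best: 48 rps.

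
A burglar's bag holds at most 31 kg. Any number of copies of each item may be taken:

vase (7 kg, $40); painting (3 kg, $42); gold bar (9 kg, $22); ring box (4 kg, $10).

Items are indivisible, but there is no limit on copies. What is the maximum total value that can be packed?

$420

Best value-per-unit is painting at 42/3, and filling with it alone uses weight 10×3=30. No mix of the others beats 10×42 = 420.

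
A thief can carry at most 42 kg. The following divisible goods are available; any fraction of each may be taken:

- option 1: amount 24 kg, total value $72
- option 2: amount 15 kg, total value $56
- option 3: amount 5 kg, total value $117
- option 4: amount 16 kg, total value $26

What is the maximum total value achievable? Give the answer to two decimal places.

Take in order of value per unit:
- option 3 (117/5 per unit): all 5 → value 117, running total 117.00
- option 2 (56/15 per unit): all 15 → value 56, running total 173.00
- option 1 (72/24 per unit): 22 of 24 → value 22×72/24 = 66.0000, running total 239.00
Total 239.00.

239.00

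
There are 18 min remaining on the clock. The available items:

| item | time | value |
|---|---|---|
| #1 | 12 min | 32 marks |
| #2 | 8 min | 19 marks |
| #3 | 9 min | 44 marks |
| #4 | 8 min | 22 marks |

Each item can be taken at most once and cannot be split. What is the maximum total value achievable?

66 marks

This is a 0/1 knapsack; check combinations near the capacity.
- #3+#4: time 9+8=17, value 44+22=66
- #2+#3: time 8+9=17, value 19+44=63
- #3: time 9, value 44
- #2+#4: time 8+8=16, value 19+22=41
Best: 66 marks.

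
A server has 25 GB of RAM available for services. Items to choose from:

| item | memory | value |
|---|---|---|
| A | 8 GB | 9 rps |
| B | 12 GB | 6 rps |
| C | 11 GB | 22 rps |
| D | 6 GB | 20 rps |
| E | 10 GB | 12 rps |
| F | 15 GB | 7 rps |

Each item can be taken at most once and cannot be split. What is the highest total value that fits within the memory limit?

51 rps

This is a 0/1 knapsack; check combinations near the capacity.
- A+C+D: memory 8+11+6=25, value 9+22+20=51
- C+D: memory 11+6=17, value 22+20=42
- A+D+E: memory 8+6+10=24, value 9+20+12=41
Best: 51 rps.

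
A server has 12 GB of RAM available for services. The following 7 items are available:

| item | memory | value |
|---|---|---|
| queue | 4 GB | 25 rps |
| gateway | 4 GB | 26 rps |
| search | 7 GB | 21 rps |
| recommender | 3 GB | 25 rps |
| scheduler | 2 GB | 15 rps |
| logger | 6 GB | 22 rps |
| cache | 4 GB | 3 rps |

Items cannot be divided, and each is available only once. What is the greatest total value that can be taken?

76 rps

Check high-value combinations within 12 GB:
- queue+gateway+recommender: memory 4+4+3=11, value 25+26+25=76
- gateway+recommender+scheduler: memory 4+3+2=9, value 26+25+15=66
- queue+gateway+scheduler: memory 4+4+2=10, value 25+26+15=66
- queue+recommender+scheduler: memory 4+3+2=9, value 25+25+15=65
Best: 76 rps.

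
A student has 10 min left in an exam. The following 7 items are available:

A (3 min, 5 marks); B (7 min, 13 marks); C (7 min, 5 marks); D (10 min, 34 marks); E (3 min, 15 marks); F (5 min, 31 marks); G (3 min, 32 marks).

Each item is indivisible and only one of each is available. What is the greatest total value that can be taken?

63 marks

Check high-value combinations within 10 min:
- F+G: time 5+3=8, value 31+32=63
- A+E+G: time 3+3+3=9, value 5+15+32=52
- E+G: time 3+3=6, value 15+32=47
Best: 63 marks.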